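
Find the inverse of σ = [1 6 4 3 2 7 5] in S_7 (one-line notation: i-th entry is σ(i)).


To find σ⁻¹, swap domain and range:
σ(1) = 1 → σ⁻¹(1) = 1
σ(2) = 6 → σ⁻¹(6) = 2
σ(3) = 4 → σ⁻¹(4) = 3
σ(4) = 3 → σ⁻¹(3) = 4
σ(5) = 2 → σ⁻¹(2) = 5
σ(6) = 7 → σ⁻¹(7) = 6
σ(7) = 5 → σ⁻¹(5) = 7

σ⁻¹ = [1 5 4 3 7 2 6]


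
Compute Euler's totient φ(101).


Factor n: 101 = 101
φ(n) = n · ∏(1 - 1/p) over distinct primes p | n
φ(101) = 101 · (1 - 1/101) = 100

φ(101) = 100


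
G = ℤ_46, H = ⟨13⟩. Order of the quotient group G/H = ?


|⟨13⟩| = n / gcd(13, 46) = 46 / 1 = 46
H is normal (ℤ_46 is abelian).
|G/H| = |G| / |H| = 46 / 46 = 1

|G/H| = 1


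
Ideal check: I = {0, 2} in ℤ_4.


Check ideal conditions for I = {0, 2} in ℤ_4:
(1) I is an additive subgroup? Yes
(2) For r ∈ ℤ_4 and a ∈ I: r·a ∈ I? Yes

Yes, I is an ideal of ℤ_4


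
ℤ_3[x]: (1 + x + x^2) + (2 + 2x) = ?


Add coefficients mod 3:
x^0: 1 + 2 = 0 (mod 3)
x^1: 1 + 2 = 0 (mod 3)
x^2: 1 + 0 = 1 (mod 3)
Result: x^2

f + g = x^2


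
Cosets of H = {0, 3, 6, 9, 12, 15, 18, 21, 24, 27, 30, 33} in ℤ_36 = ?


H = {0, 3, 6, 9, 12, 15, 18, 21, 24, 27, 30, 33}, |H| = 12
Number of cosets = |G|/|H| = 36/12 = 3
0 + H = {0, 3, 6, 9, 12, 15, 18, 21, 24, 27, 30, 33}
1 + H = {1, 4, 7, 10, 13, 16, 19, 22, 25, 28, 31, 34}
2 + H = {2, 5, 8, 11, 14, 17, 20, 23, 26, 29, 32, 35}

Cosets: 0+H={0,3,6,9,12,15,18,21,24,27,30,33}; 1+H={1,4,7,10,13,16,19,22,25,28,31,34}; 2+H={2,5,8,11,14,17,20,23,26,29,32,35}


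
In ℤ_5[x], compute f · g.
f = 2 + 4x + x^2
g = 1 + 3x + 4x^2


Expand and collect like terms; reduce coefficients mod 5:
x^0: 2·1 = 2 ≡ 2 (mod 5)
x^1: 2·3 + 4·1 = 10 ≡ 0 (mod 5)
x^2: 2·4 + 4·3 + 1·1 = 21 ≡ 1 (mod 5)
x^3: 4·4 + 1·3 = 19 ≡ 4 (mod 5)
x^4: 1·4 = 4 ≡ 4 (mod 5)
Result: 2 + x^2 + 4x^3 + 4x^4

f · g = 2 + x^2 + 4x^3 + 4x^4


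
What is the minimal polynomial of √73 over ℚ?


√73 satisfies x² - 73 = 0, irreducible over ℚ since 73 is squarefree

Minimal polynomial: x² - 73


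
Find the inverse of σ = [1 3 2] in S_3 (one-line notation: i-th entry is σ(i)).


To find σ⁻¹, swap domain and range:
σ(1) = 1 → σ⁻¹(1) = 1
σ(2) = 3 → σ⁻¹(3) = 2
σ(3) = 2 → σ⁻¹(2) = 3

σ⁻¹ = [1 3 2]


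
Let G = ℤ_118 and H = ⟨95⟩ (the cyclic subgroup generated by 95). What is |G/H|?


|⟨95⟩| = n / gcd(95, 118) = 118 / 1 = 118
H is normal (ℤ_118 is abelian).
|G/H| = |G| / |H| = 118 / 118 = 1

|G/H| = 1


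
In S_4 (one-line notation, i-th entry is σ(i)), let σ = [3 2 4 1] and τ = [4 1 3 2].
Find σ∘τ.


σ∘τ: apply τ first, then σ
1 →τ 4 →σ 1
2 →τ 1 →σ 3
3 →τ 3 →σ 4
4 →τ 2 →σ 2

σ∘τ = [1 3 4 2]


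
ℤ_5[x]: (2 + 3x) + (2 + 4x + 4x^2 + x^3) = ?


Add coefficients mod 5:
x^0: 2 + 2 = 4 (mod 5)
x^1: 3 + 4 = 2 (mod 5)
x^2: 0 + 4 = 4 (mod 5)
x^3: 0 + 1 = 1 (mod 5)
Result: 4 + 2x + 4x^2 + x^3

f + g = 4 + 2x + 4x^2 + x^3


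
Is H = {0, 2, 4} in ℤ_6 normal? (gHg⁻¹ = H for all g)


H = {0, 2, 4} in ℤ_6
ℤ_6 is abelian; every subgroup of an abelian group is normal

Yes, normal subgroup


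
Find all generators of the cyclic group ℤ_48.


g generates ℤ_n iff gcd(g,n) = 1
Prime factors of 48: 2, 3
Generators are g ∈ {1,...,47} not divisible by any of these primes.
Generators: {1, 5, 7, 11, 13, 17, 19, 23, 25, 29, 31, 35, 37, 41, 43, 47}
Number of generators = φ(48) = 16

Generators of ℤ_48 = {1, 5, 7, 11, 13, 17, 19, 23, 25, 29, 31, 35, 37, 41, 43, 47}


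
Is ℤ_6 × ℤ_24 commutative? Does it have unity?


Direct product ring; commutative with unity (1,1); but (1,0)·(0,1) = (0,0) gives zero divisors, so not an integral domain
Commutative: Yes
Integral domain: No
Has unity: Yes

ℤ_6 × ℤ_24: Commutative=Yes, Unity=Yes


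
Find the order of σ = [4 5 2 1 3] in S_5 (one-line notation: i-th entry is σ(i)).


Cycle decomposition: (1 4) (2 5 3)
Cycle lengths: 2, 3
Order = lcm(2, 3) = 6

ord(σ) = 6


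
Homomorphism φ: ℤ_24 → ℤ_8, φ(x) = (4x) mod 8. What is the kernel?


Kernel = preimage of identity
ker(φ) = {x ∈ ℤ_24 : 4x ≡ 0 (mod 8)}. Since 8 | 24, φ is well-defined. The kernel is the cyclic subgroup ⟨2⟩ of ℤ_24 (order 12), i.e. {0, 2, 4, 6, 8, 10, 12, 14, 16, 18, 20, 22}

ker(φ) = {0, 2, 4, 6, 8, 10, 12, 14, 16, 18, 20, 22}


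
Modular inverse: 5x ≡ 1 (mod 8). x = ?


Use the extended Euclidean algorithm to write 1 = 5·s + 8·t; then s mod 8 is the inverse.
Euclidean algorithm:
  5 = 0·8 + 5
  8 = 1·5 + 3
  5 = 1·3 + 2
  3 = 1·2 + 1
  2 = 2·1 + 0
gcd(5,8) = 1
Back-substitution gives: 5·(-3) + 8·(2) = 1
So 5⁻¹ ≡ -3 ≡ 5 (mod 8)
Check: 5 × 5 = 25 ≡ 1 (mod 8) ✓

5⁻¹ ≡ 5 (mod 8)


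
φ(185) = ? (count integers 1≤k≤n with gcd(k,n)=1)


Factor n: 185 = 5 × 37
φ(n) = n · ∏(1 - 1/p) over distinct primes p | n
φ(185) = 185 · (1 - 1/5) · (1 - 1/37) = 144

φ(185) = 144


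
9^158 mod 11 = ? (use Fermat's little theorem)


Fermat's little theorem: if p is prime and gcd(a,p)=1, then a^(p-1) ≡ 1 (mod p)
p = 11 is prime, gcd(9,11) = 1
Reduce exponent: 158 mod 10 = 8
So 9^158 ≡ 9^8 (mod 11)
9^8 mod 11 = 3

9^158 ≡ 3 (mod 11)


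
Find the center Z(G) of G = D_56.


Z(G) = {g ∈ G | gx = xg for all x ∈ G}
For even n, Z(D_n) = {e, r^(n/2)}: the 180° rotation r^28 commutes with every reflection and rotation

Z(D_56) = {e, r^28}


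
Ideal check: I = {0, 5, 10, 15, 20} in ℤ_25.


Check ideal conditions for I = {0, 5, 10, 15, 20} in ℤ_25:
(1) I is an additive subgroup? Yes
(2) For r ∈ ℤ_25 and a ∈ I: r·a ∈ I? Yes

Yes, I is an ideal of ℤ_25


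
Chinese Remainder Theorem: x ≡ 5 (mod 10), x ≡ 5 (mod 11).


m₁ = 10, m₂ = 11, gcd = 1, so CRT applies. M = m₁·m₂ = 110
Let M₁ = M/m₁ = 11, M₂ = M/m₂ = 10
Find y₁ ≡ M₁⁻¹ (mod m₁): 11⁻¹ ≡ 1 (mod 10)
Find y₂ ≡ M₂⁻¹ (mod m₂): 10⁻¹ ≡ 10 (mod 11)
x = a₁·M₁·y₁ + a₂·M₂·y₂ = 5·11·1 + 5·10·10 = 555
Reduce mod 110: x ≡ 5
Check: 5 mod 10 = 5 ✓, 5 mod 11 = 5 ✓

x ≡ 5 (mod 110)


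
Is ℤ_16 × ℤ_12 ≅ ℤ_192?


Comparing ℤ_16 × ℤ_12 and ℤ_192:
gcd(16,12) = 4 ≠ 1. Max element order in ℤ_16×ℤ_12 is lcm(16,12) = 48 < 192, so it has no element of order 192

No, ℤ_16 × ℤ_12 ≇ ℤ_192


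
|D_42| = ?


|D_n| = 2n (n rotations and n reflections)
|D_42| = 2×42 = 84

|D_42| = 84


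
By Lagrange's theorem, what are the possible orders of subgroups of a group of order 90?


Lagrange's theorem: |H| divides |G|
|G| = 90
Divisors of 90: 1, 2, 3, 5, 6, 9, 10, 15, 18, 30, 45, 90

Possible subgroup orders: {1, 2, 3, 5, 6, 9, 10, 15, 18, 30, 45, 90}


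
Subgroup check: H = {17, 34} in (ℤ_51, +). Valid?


Subgroup test for H = {17, 34} in (ℤ_51, +):
(1) 0 ∈ H? No
(2) Closure: for all a,b ∈ H, (a+b) mod 51 ∈ H? No  [counterexample: 17 + 34 = 0 ∉ H]
(3) Inverses: for all a ∈ H, -a mod 51 ∈ H? Yes

No, H is not a subgroup of ℤ_51


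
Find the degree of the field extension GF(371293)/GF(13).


GF(371293) = GF(13^5), so the extension degree is 5

[GF(371293)/GF(13)] = 5


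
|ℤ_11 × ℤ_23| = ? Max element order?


|ℤ_11 × ℤ_23| = 11 × 23 = 253
Max element order = lcm(11,23) = 253
Cyclic? Yes (gcd=1)

|ℤ_11×ℤ_23| = 253, max element order = 253


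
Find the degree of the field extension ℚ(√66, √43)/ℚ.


[ℚ(√66,√43):ℚ] = [ℚ(√66,√43):ℚ(√66)]·[ℚ(√66):ℚ] = 2·2 = 4

[ℚ(√66, √43)/ℚ] = 4


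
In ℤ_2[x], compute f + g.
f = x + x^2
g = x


Add coefficients mod 2:
x^0: 0 + 0 = 0 (mod 2)
x^1: 1 + 1 = 0 (mod 2)
x^2: 1 + 0 = 1 (mod 2)
Result: x^2

f + g = x^2


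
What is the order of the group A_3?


|A_n| = n!/2 (even permutations)
|A_3| = 3!/2 = 6/2 = 3

|A_3| = 3


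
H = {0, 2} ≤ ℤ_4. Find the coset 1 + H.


1 + H = {1 + h (mod 4) : h ∈ H}
1+0=1, 1+2=3

1 + H = {1, 3}


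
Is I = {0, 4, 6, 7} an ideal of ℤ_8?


Check ideal conditions for I = {0, 4, 6, 7} in ℤ_8:
(1) I is an additive subgroup? No
(2) For r ∈ ℤ_8 and a ∈ I: r·a ∈ I? No  [counterexample: r=3, a=6, r·a mod 8 = 2 ∉ I]

No, I is not an ideal of ℤ_8


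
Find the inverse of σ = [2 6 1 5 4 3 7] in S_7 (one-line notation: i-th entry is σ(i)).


To find σ⁻¹, swap domain and range:
σ(1) = 2 → σ⁻¹(2) = 1
σ(2) = 6 → σ⁻¹(6) = 2
σ(3) = 1 → σ⁻¹(1) = 3
σ(4) = 5 → σ⁻¹(5) = 4
σ(5) = 4 → σ⁻¹(4) = 5
σ(6) = 3 → σ⁻¹(3) = 6
σ(7) = 7 → σ⁻¹(7) = 7

σ⁻¹ = [3 1 6 5 4 2 7]


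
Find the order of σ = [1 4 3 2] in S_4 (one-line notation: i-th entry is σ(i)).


Cycle decomposition: (2 4)
Cycle lengths: 2
Order = lcm(2) = 2

ord(σ) = 2


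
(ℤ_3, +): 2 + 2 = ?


Operation: addition mod 3
2 + 2 = (a + b) mod 3 with a = 2, b = 2

2 + 2 = 1


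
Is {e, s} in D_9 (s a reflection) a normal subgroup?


H = {e, s} in D_9 (s a reflection)
r·s·r⁻¹ = sr⁻² ≠ s for n ≥ 3, so {e, s} is not closed under conjugation

No, not a normal subgroup


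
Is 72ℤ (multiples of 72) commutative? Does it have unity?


72ℤ is a commutative ring under +,× but has no multiplicative identity (1 ∉ 72ℤ); it has no zero divisors, but without unity it is not an integral domain
Commutative: Yes
Integral domain: No
Has unity: No

72ℤ (multiples of 72): Commutative=Yes, Unity=No


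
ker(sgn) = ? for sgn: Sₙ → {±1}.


Kernel = preimage of identity
ker(sgn) = even permutations = Aₙ

ker(sgn) = Aₙ


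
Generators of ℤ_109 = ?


g generates ℤ_n iff gcd(g,n) = 1
Prime factors of 109: 109
Generators are g ∈ {1,...,108} not divisible by any of these primes.
Generators: {1, 2, 3, 4, 5, 6, 7, 8, 9, 10, 11, 12, 13, 14, 15, 16, 17, 18, 19, 20, 21, 22, 23, 24, 25, 26, 27, 28, 29, 30, 31, 32, 33, 34, 35, 36, 37, 38, 39, 40, 41, 42, 43, 44, 45, 46, 47, 48, 49, 50, 51, 52, 53, 54, 55, 56, 57, 58, 59, 60, 61, 62, 63, 64, 65, 66, 67, 68, 69, 70, 71, 72, 73, 74, 75, 76, 77, 78, 79, 80, 81, 82, 83, 84, 85, 86, 87, 88, 89, 90, 91, 92, 93, 94, 95, 96, 97, 98, 99, 100, 101, 102, 103, 104, 105, 106, 107, 108}
Number of generators = φ(109) = 108

Generators of ℤ_109 = {1, 2, 3, 4, 5, 6, 7, 8, 9, 10, 11, 12, 13, 14, 15, 16, 17, 18, 19, 20, 21, 22, 23, 24, 25, 26, 27, 28, 29, 30, 31, 32, 33, 34, 35, 36, 37, 38, 39, 40, 41, 42, 43, 44, 45, 46, 47, 48, 49, 50, 51, 52, 53, 54, 55, 56, 57, 58, 59, 60, 61, 62, 63, 64, 65, 66, 67, 68, 69, 70, 71, 72, 73, 74, 75, 76, 77, 78, 79, 80, 81, 82, 83, 84, 85, 86, 87, 88, 89, 90, 91, 92, 93, 94, 95, 96, 97, 98, 99, 100, 101, 102, 103, 104, 105, 106, 107, 108}


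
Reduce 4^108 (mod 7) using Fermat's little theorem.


Fermat's little theorem: if p is prime and gcd(a,p)=1, then a^(p-1) ≡ 1 (mod p)
p = 7 is prime, gcd(4,7) = 1
Reduce exponent: 108 mod 6 = 0
So 4^108 ≡ 4^0 (mod 7)
4^0 = 1

4^108 ≡ 1 (mod 7)


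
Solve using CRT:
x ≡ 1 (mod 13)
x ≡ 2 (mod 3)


m₁ = 13, m₂ = 3, gcd = 1, so CRT applies. M = m₁·m₂ = 39
Let M₁ = M/m₁ = 3, M₂ = M/m₂ = 13
Find y₁ ≡ M₁⁻¹ (mod m₁): 3⁻¹ ≡ 9 (mod 13)
Find y₂ ≡ M₂⁻¹ (mod m₂): 13⁻¹ ≡ 1 (mod 3)
x = a₁·M₁·y₁ + a₂·M₂·y₂ = 1·3·9 + 2·13·1 = 53
Reduce mod 39: x ≡ 14
Check: 14 mod 13 = 1 ✓, 14 mod 3 = 2 ✓

x ≡ 14 (mod 39)


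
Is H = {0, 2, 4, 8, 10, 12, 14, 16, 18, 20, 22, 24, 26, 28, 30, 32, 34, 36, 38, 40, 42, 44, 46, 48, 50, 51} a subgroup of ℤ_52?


Subgroup test for H = {0, 2, 4, 8, 10, 12, 14, 16, 18, 20, 22, 24, 26, 28, 30, 32, 34, 36, 38, 40, 42, 44, 46, 48, 50, 51} in (ℤ_52, +):
(1) 0 ∈ H? Yes
(2) Closure: for all a,b ∈ H, (a+b) mod 52 ∈ H? No  [counterexample: 2 + 4 = 6 ∉ H]
(3) Inverses: for all a ∈ H, -a mod 52 ∈ H? No

No, H is not a subgroup of ℤ_52


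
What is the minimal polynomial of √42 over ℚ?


√42 satisfies x² - 42 = 0, irreducible over ℚ since 42 is squarefree

Minimal polynomial: x² - 42


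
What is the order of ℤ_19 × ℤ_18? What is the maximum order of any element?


|ℤ_19 × ℤ_18| = 19 × 18 = 342
Max element order = lcm(19,18) = 342
Cyclic? Yes (gcd=1)

|ℤ_19×ℤ_18| = 342, max element order = 342


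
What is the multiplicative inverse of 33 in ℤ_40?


Use the extended Euclidean algorithm to write 1 = 33·s + 40·t; then s mod 40 is the inverse.
Euclidean algorithm:
  33 = 0·40 + 33
  40 = 1·33 + 7
  33 = 4·7 + 5
  7 = 1·5 + 2
  5 = 2·2 + 1
  2 = 2·1 + 0
gcd(33,40) = 1
Back-substitution gives: 33·(17) + 40·(-14) = 1
So 33⁻¹ ≡ 17 ≡ 17 (mod 40)
Check: 33 × 17 = 561 ≡ 1 (mod 40) ✓

33⁻¹ ≡ 17 (mod 40)


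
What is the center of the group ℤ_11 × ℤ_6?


Z(G) = {g ∈ G | gx = xg for all x ∈ G}
Direct product of abelian groups is abelian, so Z(G) = G

Z(ℤ_11 × ℤ_6) = ℤ_11 × ℤ_6


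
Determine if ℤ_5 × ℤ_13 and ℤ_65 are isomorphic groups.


Comparing ℤ_5 × ℤ_13 and ℤ_65:
gcd(5,13) = 1, so ℤ_5 × ℤ_13 ≅ ℤ_65 (CRT)

Yes, ℤ_5 × ℤ_13 ≅ ℤ_65


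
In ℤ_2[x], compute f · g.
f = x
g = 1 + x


Expand and collect like terms; reduce coefficients mod 2:
x^0: 0·1 = 0 ≡ 0 (mod 2)
x^1: 0·1 + 1·1 = 1 ≡ 1 (mod 2)
x^2: 1·1 = 1 ≡ 1 (mod 2)
Result: x + x^2

f · g = x + x^2


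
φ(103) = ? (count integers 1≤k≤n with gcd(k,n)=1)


Factor n: 103 = 103
φ(n) = n · ∏(1 - 1/p) over distinct primes p | n
φ(103) = 103 · (1 - 1/103) = 102

φ(103) = 102


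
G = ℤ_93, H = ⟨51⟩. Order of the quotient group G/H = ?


|⟨51⟩| = n / gcd(51, 93) = 93 / 3 = 31
H is normal (ℤ_93 is abelian).
|G/H| = |G| / |H| = 93 / 31 = 3

|G/H| = 3


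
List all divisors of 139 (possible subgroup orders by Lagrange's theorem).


Lagrange's theorem: |H| divides |G|
|G| = 139
Divisors of 139: 1, 139

Possible subgroup orders: {1, 139}


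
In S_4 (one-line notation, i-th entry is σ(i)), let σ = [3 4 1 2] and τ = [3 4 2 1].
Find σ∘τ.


σ∘τ: apply τ first, then σ
1 →τ 3 →σ 1
2 →τ 4 →σ 2
3 →τ 2 →σ 4
4 →τ 1 →σ 3

σ∘τ = [1 2 4 3]


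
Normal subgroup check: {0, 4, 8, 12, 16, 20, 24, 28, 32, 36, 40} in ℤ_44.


H = {0, 4, 8, 12, 16, 20, 24, 28, 32, 36, 40} in ℤ_44
ℤ_44 is abelian; every subgroup of an abelian group is normal

Yes, normal subgroup


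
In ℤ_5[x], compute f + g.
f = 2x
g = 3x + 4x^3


Add coefficients mod 5:
x^0: 0 + 0 = 0 (mod 5)
x^1: 2 + 3 = 0 (mod 5)
x^2: 0 + 0 = 0 (mod 5)
x^3: 0 + 4 = 4 (mod 5)
Result: 4x^3

f + g = 4x^3


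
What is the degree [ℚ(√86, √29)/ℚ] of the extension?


[ℚ(√86,√29):ℚ] = [ℚ(√86,√29):ℚ(√86)]·[ℚ(√86):ℚ] = 2·2 = 4

[ℚ(√86, √29)/ℚ] = 4


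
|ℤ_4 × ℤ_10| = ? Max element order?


|ℤ_4 × ℤ_10| = 4 × 10 = 40
Max element order = lcm(4,10) = 20
Cyclic? No (gcd=2)

|ℤ_4×ℤ_10| = 40, max element order = 20


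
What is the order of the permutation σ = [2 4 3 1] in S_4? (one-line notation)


Cycle decomposition: (1 2 4)
Cycle lengths: 3
Order = lcm(3) = 3

ord(σ) = 3


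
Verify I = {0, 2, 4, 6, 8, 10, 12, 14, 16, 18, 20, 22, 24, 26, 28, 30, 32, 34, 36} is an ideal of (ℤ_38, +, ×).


Check ideal conditions for I = {0, 2, 4, 6, 8, 10, 12, 14, 16, 18, 20, 22, 24, 26, 28, 30, 32, 34, 36} in ℤ_38:
(1) I is an additive subgroup? Yes
(2) For r ∈ ℤ_38 and a ∈ I: r·a ∈ I? Yes

Yes, I is an ideal of ℤ_38


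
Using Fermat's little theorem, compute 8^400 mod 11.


Fermat's little theorem: if p is prime and gcd(a,p)=1, then a^(p-1) ≡ 1 (mod p)
p = 11 is prime, gcd(8,11) = 1
Reduce exponent: 400 mod 10 = 0
So 8^400 ≡ 8^0 (mod 11)
8^0 = 1

8^400 ≡ 1 (mod 11)


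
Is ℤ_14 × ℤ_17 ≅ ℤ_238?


Comparing ℤ_14 × ℤ_17 and ℤ_238:
gcd(14,17) = 1, so ℤ_14 × ℤ_17 ≅ ℤ_238 (CRT)

Yes, ℤ_14 × ℤ_17 ≅ ℤ_238


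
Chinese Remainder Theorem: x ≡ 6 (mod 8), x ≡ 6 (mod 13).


m₁ = 8, m₂ = 13, gcd = 1, so CRT applies. M = m₁·m₂ = 104
Let M₁ = M/m₁ = 13, M₂ = M/m₂ = 8
Find y₁ ≡ M₁⁻¹ (mod m₁): 13⁻¹ ≡ 5 (mod 8)
Find y₂ ≡ M₂⁻¹ (mod m₂): 8⁻¹ ≡ 5 (mod 13)
x = a₁·M₁·y₁ + a₂·M₂·y₂ = 6·13·5 + 6·8·5 = 630
Reduce mod 104: x ≡ 6
Check: 6 mod 8 = 6 ✓, 6 mod 13 = 6 ✓

x ≡ 6 (mod 104)


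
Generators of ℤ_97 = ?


g generates ℤ_n iff gcd(g,n) = 1
Prime factors of 97: 97
Generators are g ∈ {1,...,96} not divisible by any of these primes.
Generators: {1, 2, 3, 4, 5, 6, 7, 8, 9, 10, 11, 12, 13, 14, 15, 16, 17, 18, 19, 20, 21, 22, 23, 24, 25, 26, 27, 28, 29, 30, 31, 32, 33, 34, 35, 36, 37, 38, 39, 40, 41, 42, 43, 44, 45, 46, 47, 48, 49, 50, 51, 52, 53, 54, 55, 56, 57, 58, 59, 60, 61, 62, 63, 64, 65, 66, 67, 68, 69, 70, 71, 72, 73, 74, 75, 76, 77, 78, 79, 80, 81, 82, 83, 84, 85, 86, 87, 88, 89, 90, 91, 92, 93, 94, 95, 96}
Number of generators = φ(97) = 96

Generators of ℤ_97 = {1, 2, 3, 4, 5, 6, 7, 8, 9, 10, 11, 12, 13, 14, 15, 16, 17, 18, 19, 20, 21, 22, 23, 24, 25, 26, 27, 28, 29, 30, 31, 32, 33, 34, 35, 36, 37, 38, 39, 40, 41, 42, 43, 44, 45, 46, 47, 48, 49, 50, 51, 52, 53, 54, 55, 56, 57, 58, 59, 60, 61, 62, 63, 64, 65, 66, 67, 68, 69, 70, 71, 72, 73, 74, 75, 76, 77, 78, 79, 80, 81, 82, 83, 84, 85, 86, 87, 88, 89, 90, 91, 92, 93, 94, 95, 96}


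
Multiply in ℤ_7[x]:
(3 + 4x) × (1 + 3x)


Expand and collect like terms; reduce coefficients mod 7:
x^0: 3·1 = 3 ≡ 3 (mod 7)
x^1: 3·3 + 4·1 = 13 ≡ 6 (mod 7)
x^2: 4·3 = 12 ≡ 5 (mod 7)
Result: 3 + 6x + 5x^2

f · g = 3 + 6x + 5x^2


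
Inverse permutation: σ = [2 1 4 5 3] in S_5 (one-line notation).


To find σ⁻¹, swap domain and range:
σ(1) = 2 → σ⁻¹(2) = 1
σ(2) = 1 → σ⁻¹(1) = 2
σ(3) = 4 → σ⁻¹(4) = 3
σ(4) = 5 → σ⁻¹(5) = 4
σ(5) = 3 → σ⁻¹(3) = 5

σ⁻¹ = [2 1 5 3 4]


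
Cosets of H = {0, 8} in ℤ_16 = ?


H = {0, 8}, |H| = 2
Number of cosets = |G|/|H| = 16/2 = 8
0 + H = {0, 8}
1 + H = {1, 9}
2 + H = {2, 10}
3 + H = {3, 11}
4 + H = {4, 12}
5 + H = {5, 13}
6 + H = {6, 14}
7 + H = {7, 15}

Cosets: 0+H={0,8}; 1+H={1,9}; 2+H={2,10}; 3+H={3,11}; 4+H={4,12}; 5+H={5,13}; 6+H={6,14}; 7+H={7,15}


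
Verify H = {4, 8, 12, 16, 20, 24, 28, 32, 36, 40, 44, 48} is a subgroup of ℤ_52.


Subgroup test for H = {4, 8, 12, 16, 20, 24, 28, 32, 36, 40, 44, 48} in (ℤ_52, +):
(1) 0 ∈ H? No
(2) Closure: for all a,b ∈ H, (a+b) mod 52 ∈ H? No  [counterexample: 4 + 48 = 0 ∉ H]
(3) Inverses: for all a ∈ H, -a mod 52 ∈ H? Yes

No, H is not a subgroup of ℤ_52


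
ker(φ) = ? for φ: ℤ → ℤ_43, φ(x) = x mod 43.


Kernel = preimage of identity
ker(φ) = {x ∈ ℤ : x ≡ 0 (mod 43)} = 43ℤ = {0, ±43, ±86, ...}

ker(φ) = 43ℤ


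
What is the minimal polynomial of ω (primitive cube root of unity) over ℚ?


ω satisfies x² + x + 1 = 0 (the cyclotomic polynomial Φ₃)

Minimal polynomial: x² + x + 1


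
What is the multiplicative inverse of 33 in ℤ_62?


Use the extended Euclidean algorithm to write 1 = 33·s + 62·t; then s mod 62 is the inverse.
Euclidean algorithm:
  33 = 0·62 + 33
  62 = 1·33 + 29
  33 = 1·29 + 4
  29 = 7·4 + 1
  4 = 4·1 + 0
gcd(33,62) = 1
Back-substitution gives: 33·(-15) + 62·(8) = 1
So 33⁻¹ ≡ -15 ≡ 47 (mod 62)
Check: 33 × 47 = 1551 ≡ 1 (mod 62) ✓

33⁻¹ ≡ 47 (mod 62)


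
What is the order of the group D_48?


|D_n| = 2n (n rotations and n reflections)
|D_48| = 2×48 = 96

|D_48| = 96


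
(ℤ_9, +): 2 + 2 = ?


Operation: addition mod 9
2 + 2 = (a + b) mod 9 with a = 2, b = 2

2 + 2 = 4


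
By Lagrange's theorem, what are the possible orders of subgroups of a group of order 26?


Lagrange's theorem: |H| divides |G|
|G| = 26
Divisors of 26: 1, 2, 13, 26

Possible subgroup orders: {1, 2, 13, 26}


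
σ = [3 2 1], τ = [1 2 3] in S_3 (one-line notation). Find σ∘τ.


σ∘τ: apply τ first, then σ
1 →τ 1 →σ 3
2 →τ 2 →σ 2
3 →τ 3 →σ 1

σ∘τ = [3 2 1]


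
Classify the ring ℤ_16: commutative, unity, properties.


ℤ_16 is a commutative ring with unity 1; 16 = 2×8 is composite, so 2·8 ≡ 0 gives zero divisors (not an integral domain)
Commutative: Yes
Integral domain: No
Has unity: Yes

ℤ_16: Commutative=Yes, Unity=Yes


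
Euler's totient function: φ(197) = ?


Factor n: 197 = 197
φ(n) = n · ∏(1 - 1/p) over distinct primes p | n
φ(197) = 197 · (1 - 1/197) = 196

φ(197) = 196


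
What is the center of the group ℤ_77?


Z(G) = {g ∈ G | gx = xg for all x ∈ G}
ℤ_77 is abelian, so Z(G) = G

Z(ℤ_77) = ℤ_77


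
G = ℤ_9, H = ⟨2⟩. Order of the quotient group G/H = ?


|⟨2⟩| = n / gcd(2, 9) = 9 / 1 = 9
H is normal (ℤ_9 is abelian).
|G/H| = |G| / |H| = 9 / 9 = 1

|G/H| = 1


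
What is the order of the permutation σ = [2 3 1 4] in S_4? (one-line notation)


Cycle decomposition: (1 2 3)
Cycle lengths: 3
Order = lcm(3) = 3

ord(σ) = 3


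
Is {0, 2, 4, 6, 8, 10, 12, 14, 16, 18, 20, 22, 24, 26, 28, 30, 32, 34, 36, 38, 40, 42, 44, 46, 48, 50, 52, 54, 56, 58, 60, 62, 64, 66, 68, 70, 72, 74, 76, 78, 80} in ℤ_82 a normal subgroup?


H = {0, 2, 4, 6, 8, 10, 12, 14, 16, 18, 20, 22, 24, 26, 28, 30, 32, 34, 36, 38, 40, 42, 44, 46, 48, 50, 52, 54, 56, 58, 60, 62, 64, 66, 68, 70, 72, 74, 76, 78, 80} in ℤ_82
ℤ_82 is abelian; every subgroup of an abelian group is normal

Yes, normal subgroup


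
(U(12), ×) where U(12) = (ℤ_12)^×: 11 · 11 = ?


Operation: multiplication mod 12
11 · 11 = (a × b) mod 12 with a = 11, b = 11

11 · 11 = 1


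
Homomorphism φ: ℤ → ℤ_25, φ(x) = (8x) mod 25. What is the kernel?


Kernel = preimage of identity
ker(φ) = {x ∈ ℤ : 8x ≡ 0 (mod 25)}. gcd(8,25) = 1, so 8x ≡ 0 (mod 25) ⟺ x ≡ 0 (mod 25/1 = 25). Hence ker(φ) = 25ℤ

ker(φ) = 25ℤ


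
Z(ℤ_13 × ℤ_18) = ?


Z(G) = {g ∈ G | gx = xg for all x ∈ G}
Direct product of abelian groups is abelian, so Z(G) = G

Z(ℤ_13 × ℤ_18) = ℤ_13 × ℤ_18


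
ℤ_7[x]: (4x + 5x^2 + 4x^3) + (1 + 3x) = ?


Add coefficients mod 7:
x^0: 0 + 1 = 1 (mod 7)
x^1: 4 + 3 = 0 (mod 7)
x^2: 5 + 0 = 5 (mod 7)
x^3: 4 + 0 = 4 (mod 7)
Result: 1 + 5x^2 + 4x^3

f + g = 1 + 5x^2 + 4x^3


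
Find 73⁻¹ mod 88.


Use the extended Euclidean algorithm to write 1 = 73·s + 88·t; then s mod 88 is the inverse.
Euclidean algorithm:
  73 = 0·88 + 73
  88 = 1·73 + 15
  73 = 4·15 + 13
  15 = 1·13 + 2
  13 = 6·2 + 1
  2 = 2·1 + 0
gcd(73,88) = 1
Back-substitution gives: 73·(41) + 88·(-34) = 1
So 73⁻¹ ≡ 41 ≡ 41 (mod 88)
Check: 73 × 41 = 2993 ≡ 1 (mod 88) ✓

73⁻¹ ≡ 41 (mod 88)


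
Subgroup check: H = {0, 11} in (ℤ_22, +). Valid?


Subgroup test for H = {0, 11} in (ℤ_22, +):
(1) 0 ∈ H? Yes
(2) Closure: for all a,b ∈ H, (a+b) mod 22 ∈ H? Yes
(3) Inverses: for all a ∈ H, -a mod 22 ∈ H? Yes

Yes, H is a subgroup of ℤ_22


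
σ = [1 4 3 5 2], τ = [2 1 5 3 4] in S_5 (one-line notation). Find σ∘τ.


σ∘τ: apply τ first, then σ
1 →τ 2 →σ 4
2 →τ 1 →σ 1
3 →τ 5 →σ 2
4 →τ 3 →σ 3
5 →τ 4 →σ 5

σ∘τ = [4 1 2 3 5]


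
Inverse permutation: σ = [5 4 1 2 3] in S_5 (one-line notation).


To find σ⁻¹, swap domain and range:
σ(1) = 5 → σ⁻¹(5) = 1
σ(2) = 4 → σ⁻¹(4) = 2
σ(3) = 1 → σ⁻¹(1) = 3
σ(4) = 2 → σ⁻¹(2) = 4
σ(5) = 3 → σ⁻¹(3) = 5

σ⁻¹ = [3 4 5 2 1]


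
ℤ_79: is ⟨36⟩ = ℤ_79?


g generates ℤ_n iff gcd(g, n) = 1
gcd(36, 79) = 1
Since gcd = 1, 36 is a generator.

Yes, 36 generates ℤ_79


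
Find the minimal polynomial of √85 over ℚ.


√85 satisfies x² - 85 = 0, irreducible over ℚ since 85 is squarefree

Minimal polynomial: x² - 85


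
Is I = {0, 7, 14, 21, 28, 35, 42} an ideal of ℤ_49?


Check ideal conditions for I = {0, 7, 14, 21, 28, 35, 42} in ℤ_49:
(1) I is an additive subgroup? Yes
(2) For r ∈ ℤ_49 and a ∈ I: r·a ∈ I? Yes

Yes, I is an ideal of ℤ_49


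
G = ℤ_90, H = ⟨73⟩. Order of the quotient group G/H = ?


|⟨73⟩| = n / gcd(73, 90) = 90 / 1 = 90
H is normal (ℤ_90 is abelian).
|G/H| = |G| / |H| = 90 / 90 = 1

|G/H| = 1


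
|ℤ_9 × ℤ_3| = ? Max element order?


|ℤ_9 × ℤ_3| = 9 × 3 = 27
Max element order = lcm(9,3) = 9
Cyclic? No (gcd=3)

|ℤ_9×ℤ_3| = 27, max element order = 9


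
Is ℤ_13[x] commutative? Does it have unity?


ℤ_13 is a field (n prime), so ℤ_13[x] is a commutative integral domain with unity
Commutative: Yes
Integral domain: Yes
Has unity: Yes

ℤ_13[x]: Commutative=Yes, Unity=Yes


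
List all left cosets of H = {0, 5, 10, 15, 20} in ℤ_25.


H = {0, 5, 10, 15, 20}, |H| = 5
Number of cosets = |G|/|H| = 25/5 = 5
0 + H = {0, 5, 10, 15, 20}
1 + H = {1, 6, 11, 16, 21}
2 + H = {2, 7, 12, 17, 22}
3 + H = {3, 8, 13, 18, 23}
4 + H = {4, 9, 14, 19, 24}

Cosets: 0+H={0,5,10,15,20}; 1+H={1,6,11,16,21}; 2+H={2,7,12,17,22}; 3+H={3,8,13,18,23}; 4+H={4,9,14,19,24}


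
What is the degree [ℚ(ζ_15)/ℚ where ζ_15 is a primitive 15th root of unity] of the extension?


[ℚ(ζ_n):ℚ] = deg Φ_n(x) = φ(n). Here φ(15) = 8

[ℚ(ζ_15)/ℚ where ζ_15 is a primitive 15th root of unity] = 8


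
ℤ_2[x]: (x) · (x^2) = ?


Expand and collect like terms; reduce coefficients mod 2:
x^0: 0·0 = 0 ≡ 0 (mod 2)
x^1: 0·0 + 1·0 = 0 ≡ 0 (mod 2)
x^2: 0·1 + 1·0 = 0 ≡ 0 (mod 2)
x^3: 1·1 = 1 ≡ 1 (mod 2)
Result: x^3

f · g = x^3


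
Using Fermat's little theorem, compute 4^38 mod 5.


Fermat's little theorem: if p is prime and gcd(a,p)=1, then a^(p-1) ≡ 1 (mod p)
p = 5 is prime, gcd(4,5) = 1
Reduce exponent: 38 mod 4 = 2
So 4^38 ≡ 4^2 (mod 5)
4^2 mod 5 = 1

4^38 ≡ 1 (mod 5)


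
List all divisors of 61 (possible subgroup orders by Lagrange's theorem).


Lagrange's theorem: |H| divides |G|
|G| = 61
Divisors of 61: 1, 61

Possible subgroup orders: {1, 61}


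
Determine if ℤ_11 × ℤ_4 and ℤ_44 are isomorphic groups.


Comparing ℤ_11 × ℤ_4 and ℤ_44:
gcd(11,4) = 1, so ℤ_11 × ℤ_4 ≅ ℤ_44 (CRT)

Yes, ℤ_11 × ℤ_4 ≅ ℤ_44


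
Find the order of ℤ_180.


ℤ_n has n elements.

|ℤ_180| = 180


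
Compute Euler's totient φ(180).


Factor n: 180 = 2^2 × 3^2 × 5
φ(n) = n · ∏(1 - 1/p) over distinct primes p | n
φ(180) = 180 · (1 - 1/2) · (1 - 1/3) · (1 - 1/5) = 48

φ(180) = 48


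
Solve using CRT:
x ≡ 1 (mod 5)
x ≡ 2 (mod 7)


m₁ = 5, m₂ = 7, gcd = 1, so CRT applies. M = m₁·m₂ = 35
Let M₁ = M/m₁ = 7, M₂ = M/m₂ = 5
Find y₁ ≡ M₁⁻¹ (mod m₁): 7⁻¹ ≡ 3 (mod 5)
Find y₂ ≡ M₂⁻¹ (mod m₂): 5⁻¹ ≡ 3 (mod 7)
x = a₁·M₁·y₁ + a₂·M₂·y₂ = 1·7·3 + 2·5·3 = 51
Reduce mod 35: x ≡ 16
Check: 16 mod 5 = 1 ✓, 16 mod 7 = 2 ✓

x ≡ 16 (mod 35)


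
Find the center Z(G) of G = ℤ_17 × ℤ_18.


Z(G) = {g ∈ G | gx = xg for all x ∈ G}
Direct product of abelian groups is abelian, so Z(G) = G

Z(ℤ_17 × ℤ_18) = ℤ_17 × ℤ_18


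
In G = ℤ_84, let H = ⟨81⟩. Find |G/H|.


|⟨81⟩| = n / gcd(81, 84) = 84 / 3 = 28
H is normal (ℤ_84 is abelian).
|G/H| = |G| / |H| = 84 / 28 = 3

|G/H| = 3


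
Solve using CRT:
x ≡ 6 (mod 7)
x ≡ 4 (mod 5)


m₁ = 7, m₂ = 5, gcd = 1, so CRT applies. M = m₁·m₂ = 35
Let M₁ = M/m₁ = 5, M₂ = M/m₂ = 7
Find y₁ ≡ M₁⁻¹ (mod m₁): 5⁻¹ ≡ 3 (mod 7)
Find y₂ ≡ M₂⁻¹ (mod m₂): 7⁻¹ ≡ 3 (mod 5)
x = a₁·M₁·y₁ + a₂·M₂·y₂ = 6·5·3 + 4·7·3 = 174
Reduce mod 35: x ≡ 34
Check: 34 mod 7 = 6 ✓, 34 mod 5 = 4 ✓

x ≡ 34 (mod 35)


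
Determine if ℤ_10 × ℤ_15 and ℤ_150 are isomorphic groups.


Comparing ℤ_10 × ℤ_15 and ℤ_150:
gcd(10,15) = 5 ≠ 1. Max element order in ℤ_10×ℤ_15 is lcm(10,15) = 30 < 150, so it has no element of order 150

No, ℤ_10 × ℤ_15 ≇ ℤ_150


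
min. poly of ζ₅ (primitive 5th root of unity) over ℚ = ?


ζ₅ is a root of Φ₅(x) = x⁴ + x³ + x² + x + 1, irreducible over ℚ

Minimal polynomial: x⁴ + x³ + x² + x + 1


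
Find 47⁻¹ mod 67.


Use the extended Euclidean algorithm to write 1 = 47·s + 67·t; then s mod 67 is the inverse.
Euclidean algorithm:
  47 = 0·67 + 47
  67 = 1·47 + 20
  47 = 2·20 + 7
  20 = 2·7 + 6
  7 = 1·6 + 1
  6 = 6·1 + 0
gcd(47,67) = 1
Back-substitution gives: 47·(10) + 67·(-7) = 1
So 47⁻¹ ≡ 10 ≡ 10 (mod 67)
Check: 47 × 10 = 470 ≡ 1 (mod 67) ✓

47⁻¹ ≡ 10 (mod 67)


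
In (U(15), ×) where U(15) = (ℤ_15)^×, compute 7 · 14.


Operation: multiplication mod 15
7 · 14 = (a × b) mod 15 with a = 7, b = 14

7 · 14 = 8


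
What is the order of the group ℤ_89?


ℤ_n has n elements.

|ℤ_89| = 89


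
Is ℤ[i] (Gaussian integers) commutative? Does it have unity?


ℤ[i] is a commutative integral domain with unity 1 (in fact a Euclidean domain)
Commutative: Yes
Integral domain: Yes
Has unity: Yes

ℤ[i] (Gaussian integers): Commutative=Yes, Unity=Yes


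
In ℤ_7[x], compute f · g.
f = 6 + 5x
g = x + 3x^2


Expand and collect like terms; reduce coefficients mod 7:
x^0: 6·0 = 0 ≡ 0 (mod 7)
x^1: 6·1 + 5·0 = 6 ≡ 6 (mod 7)
x^2: 6·3 + 5·1 = 23 ≡ 2 (mod 7)
x^3: 5·3 = 15 ≡ 1 (mod 7)
Result: 6x + 2x^2 + x^3

f · g = 6x + 2x^2 + x^3


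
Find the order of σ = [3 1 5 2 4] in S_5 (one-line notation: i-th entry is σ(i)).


Cycle decomposition: (1 3 5 4 2)
Cycle lengths: 5
Order = lcm(5) = 5

ord(σ) = 5


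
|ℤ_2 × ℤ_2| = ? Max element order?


|ℤ_2 × ℤ_2| = 2 × 2 = 4
Max element order = lcm(2,2) = 2
Cyclic? No (gcd=2)

|ℤ_2×ℤ_2| = 4, max element order = 2


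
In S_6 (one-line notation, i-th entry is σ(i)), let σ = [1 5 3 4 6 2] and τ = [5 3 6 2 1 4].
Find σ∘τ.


σ∘τ: apply τ first, then σ
1 →τ 5 →σ 6
2 →τ 3 →σ 3
3 →τ 6 →σ 2
4 →τ 2 →σ 5
5 →τ 1 →σ 1
6 →τ 4 →σ 4

σ∘τ = [6 3 2 5 1 4]


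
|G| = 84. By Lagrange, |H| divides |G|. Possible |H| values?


Lagrange's theorem: |H| divides |G|
|G| = 84
Divisors of 84: 1, 2, 3, 4, 6, 7, 12, 14, 21, 28, 42, 84

Possible subgroup orders: {1, 2, 3, 4, 6, 7, 12, 14, 21, 28, 42, 84}


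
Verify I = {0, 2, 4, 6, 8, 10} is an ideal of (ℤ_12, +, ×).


Check ideal conditions for I = {0, 2, 4, 6, 8, 10} in ℤ_12:
(1) I is an additive subgroup? Yes
(2) For r ∈ ℤ_12 and a ∈ I: r·a ∈ I? Yes

Yes, I is an ideal of ℤ_12


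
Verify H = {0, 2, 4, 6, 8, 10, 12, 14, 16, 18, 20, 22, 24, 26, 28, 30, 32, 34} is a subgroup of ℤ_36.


Subgroup test for H = {0, 2, 4, 6, 8, 10, 12, 14, 16, 18, 20, 22, 24, 26, 28, 30, 32, 34} in (ℤ_36, +):
(1) 0 ∈ H? Yes
(2) Closure: for all a,b ∈ H, (a+b) mod 36 ∈ H? Yes
(3) Inverses: for all a ∈ H, -a mod 36 ∈ H? Yes

Yes, H is a subgroup of ℤ_36


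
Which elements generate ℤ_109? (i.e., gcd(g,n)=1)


g generates ℤ_n iff gcd(g,n) = 1
Prime factors of 109: 109
Generators are g ∈ {1,...,108} not divisible by any of these primes.
Generators: {1, 2, 3, 4, 5, 6, 7, 8, 9, 10, 11, 12, 13, 14, 15, 16, 17, 18, 19, 20, 21, 22, 23, 24, 25, 26, 27, 28, 29, 30, 31, 32, 33, 34, 35, 36, 37, 38, 39, 40, 41, 42, 43, 44, 45, 46, 47, 48, 49, 50, 51, 52, 53, 54, 55, 56, 57, 58, 59, 60, 61, 62, 63, 64, 65, 66, 67, 68, 69, 70, 71, 72, 73, 74, 75, 76, 77, 78, 79, 80, 81, 82, 83, 84, 85, 86, 87, 88, 89, 90, 91, 92, 93, 94, 95, 96, 97, 98, 99, 100, 101, 102, 103, 104, 105, 106, 107, 108}
Number of generators = φ(109) = 108

Generators of ℤ_109 = {1, 2, 3, 4, 5, 6, 7, 8, 9, 10, 11, 12, 13, 14, 15, 16, 17, 18, 19, 20, 21, 22, 23, 24, 25, 26, 27, 28, 29, 30, 31, 32, 33, 34, 35, 36, 37, 38, 39, 40, 41, 42, 43, 44, 45, 46, 47, 48, 49, 50, 51, 52, 53, 54, 55, 56, 57, 58, 59, 60, 61, 62, 63, 64, 65, 66, 67, 68, 69, 70, 71, 72, 73, 74, 75, 76, 77, 78, 79, 80, 81, 82, 83, 84, 85, 86, 87, 88, 89, 90, 91, 92, 93, 94, 95, 96, 97, 98, 99, 100, 101, 102, 103, 104, 105, 106, 107, 108}


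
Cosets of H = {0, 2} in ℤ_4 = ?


H = {0, 2}, |H| = 2
Number of cosets = |G|/|H| = 4/2 = 2
0 + H = {0, 2}
1 + H = {1, 3}

Cosets: 0+H={0,2}; 1+H={1,3}


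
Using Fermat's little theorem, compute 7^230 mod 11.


Fermat's little theorem: if p is prime and gcd(a,p)=1, then a^(p-1) ≡ 1 (mod p)
p = 11 is prime, gcd(7,11) = 1
Reduce exponent: 230 mod 10 = 0
So 7^230 ≡ 7^0 (mod 11)
7^0 = 1

7^230 ≡ 1 (mod 11)


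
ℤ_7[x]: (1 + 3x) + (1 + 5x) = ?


Add coefficients mod 7:
x^0: 1 + 1 = 2 (mod 7)
x^1: 3 + 5 = 1 (mod 7)
Result: 2 + x

f + g = 2 + x


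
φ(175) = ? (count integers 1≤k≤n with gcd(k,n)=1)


Factor n: 175 = 5^2 × 7
φ(n) = n · ∏(1 - 1/p) over distinct primes p | n
φ(175) = 175 · (1 - 1/5) · (1 - 1/7) = 120

φ(175) = 120


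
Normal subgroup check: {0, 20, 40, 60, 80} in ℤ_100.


H = {0, 20, 40, 60, 80} in ℤ_100
ℤ_100 is abelian; every subgroup of an abelian group is normal

Yes, normal subgroup


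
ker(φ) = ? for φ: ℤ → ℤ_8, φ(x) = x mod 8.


Kernel = preimage of identity
ker(φ) = {x ∈ ℤ : x ≡ 0 (mod 8)} = 8ℤ = {0, ±8, ±16, ...}

ker(φ) = 8ℤ


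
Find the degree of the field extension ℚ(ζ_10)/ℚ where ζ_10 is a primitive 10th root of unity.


[ℚ(ζ_n):ℚ] = deg Φ_n(x) = φ(n). Here φ(10) = 4

[ℚ(ζ_10)/ℚ where ζ_10 is a primitive 10th root of unity] = 4


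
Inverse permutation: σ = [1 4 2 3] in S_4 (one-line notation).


To find σ⁻¹, swap domain and range:
σ(1) = 1 → σ⁻¹(1) = 1
σ(2) = 4 → σ⁻¹(4) = 2
σ(3) = 2 → σ⁻¹(2) = 3
σ(4) = 3 → σ⁻¹(3) = 4

σ⁻¹ = [1 3 4 2]


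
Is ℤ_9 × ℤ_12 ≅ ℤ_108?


Comparing ℤ_9 × ℤ_12 and ℤ_108:
gcd(9,12) = 3 ≠ 1. Max element order in ℤ_9×ℤ_12 is lcm(9,12) = 36 < 108, so it has no element of order 108

No, ℤ_9 × ℤ_12 ≇ ℤ_108


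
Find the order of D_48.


|D_n| = 2n (n rotations and n reflections)
|D_48| = 2×48 = 96

|D_48| = 96


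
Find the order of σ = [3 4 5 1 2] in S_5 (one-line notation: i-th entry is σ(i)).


Cycle decomposition: (1 3 5 2 4)
Cycle lengths: 5
Order = lcm(5) = 5

ord(σ) = 5


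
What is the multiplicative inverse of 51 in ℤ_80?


Use the extended Euclidean algorithm to write 1 = 51·s + 80·t; then s mod 80 is the inverse.
Euclidean algorithm:
  51 = 0·80 + 51
  80 = 1·51 + 29
  51 = 1·29 + 22
  29 = 1·22 + 7
  22 = 3·7 + 1
  7 = 7·1 + 0
gcd(51,80) = 1
Back-substitution gives: 51·(11) + 80·(-7) = 1
So 51⁻¹ ≡ 11 ≡ 11 (mod 80)
Check: 51 × 11 = 561 ≡ 1 (mod 80) ✓

51⁻¹ ≡ 11 (mod 80)


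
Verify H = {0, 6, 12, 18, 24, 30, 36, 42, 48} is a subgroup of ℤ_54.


Subgroup test for H = {0, 6, 12, 18, 24, 30, 36, 42, 48} in (ℤ_54, +):
(1) 0 ∈ H? Yes
(2) Closure: for all a,b ∈ H, (a+b) mod 54 ∈ H? Yes
(3) Inverses: for all a ∈ H, -a mod 54 ∈ H? Yes

Yes, H is a subgroup of ℤ_54


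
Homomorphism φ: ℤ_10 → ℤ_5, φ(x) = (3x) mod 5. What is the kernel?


Kernel = preimage of identity
ker(φ) = {x ∈ ℤ_10 : 3x ≡ 0 (mod 5)}. Since 5 | 10, φ is well-defined. The kernel is the cyclic subgroup ⟨5⟩ of ℤ_10 (order 2), i.e. {0, 5}

ker(φ) = {0, 5}


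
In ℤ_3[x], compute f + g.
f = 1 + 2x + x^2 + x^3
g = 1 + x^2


Add coefficients mod 3:
x^0: 1 + 1 = 2 (mod 3)
x^1: 2 + 0 = 2 (mod 3)
x^2: 1 + 1 = 2 (mod 3)
x^3: 1 + 0 = 1 (mod 3)
Result: 2 + 2x + 2x^2 + x^3

f + g = 2 + 2x + 2x^2 + x^3


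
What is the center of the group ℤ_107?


Z(G) = {g ∈ G | gx = xg for all x ∈ G}
ℤ_107 is abelian, so Z(G) = G

Z(ℤ_107) = ℤ_107


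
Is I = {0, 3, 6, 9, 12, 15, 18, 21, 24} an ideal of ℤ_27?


Check ideal conditions for I = {0, 3, 6, 9, 12, 15, 18, 21, 24} in ℤ_27:
(1) I is an additive subgroup? Yes
(2) For r ∈ ℤ_27 and a ∈ I: r·a ∈ I? Yes

Yes, I is an ideal of ℤ_27


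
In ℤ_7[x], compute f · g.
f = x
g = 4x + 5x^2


Expand and collect like terms; reduce coefficients mod 7:
x^0: 0·0 = 0 ≡ 0 (mod 7)
x^1: 0·4 + 1·0 = 0 ≡ 0 (mod 7)
x^2: 0·5 + 1·4 = 4 ≡ 4 (mod 7)
x^3: 1·5 = 5 ≡ 5 (mod 7)
Result: 4x^2 + 5x^3

f · g = 4x^2 + 5x^3


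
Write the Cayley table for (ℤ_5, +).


Elements: {0, 1, 2, 3, 4}
Operation: addition mod 5
Entry (a, b) = (a + b) mod 5

Cayley table:
  | 0 | 1 | 2 | 3 | 4
0 | 0 | 1 | 2 | 3 | 4
1 | 1 | 2 | 3 | 4 | 0
2 | 2 | 3 | 4 | 0 | 1
3 | 3 | 4 | 0 | 1 | 2
4 | 4 | 0 | 1 | 2 | 3


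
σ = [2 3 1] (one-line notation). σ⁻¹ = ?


To find σ⁻¹, swap domain and range:
σ(1) = 2 → σ⁻¹(2) = 1
σ(2) = 3 → σ⁻¹(3) = 2
σ(3) = 1 → σ⁻¹(1) = 3

σ⁻¹ = [3 1 2]


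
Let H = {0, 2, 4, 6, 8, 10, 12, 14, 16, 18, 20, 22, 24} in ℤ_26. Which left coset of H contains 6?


6 + H = {6 + h (mod 26) : h ∈ H}
6+0=6, 6+2=8, 6+4=10, 6+6=12, 6+8=14, 6+10=16, 6+12=18, 6+14=20, 6+16=22, 6+18=24, 6+20=0, 6+22=2, 6+24=4
6 + H = {0, 2, 4, 6, 8, 10, 12, 14, 16, 18, 20, 22, 24} = 0 + H

6 + H = {0, 2, 4, 6, 8, 10, 12, 14, 16, 18, 20, 22, 24}


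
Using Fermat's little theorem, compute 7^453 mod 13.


Fermat's little theorem: if p is prime and gcd(a,p)=1, then a^(p-1) ≡ 1 (mod p)
p = 13 is prime, gcd(7,13) = 1
Reduce exponent: 453 mod 12 = 9
So 7^453 ≡ 7^9 (mod 13)
7^9 mod 13 = 8

7^453 ≡ 8 (mod 13)


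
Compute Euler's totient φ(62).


Factor n: 62 = 2 × 31
φ(n) = n · ∏(1 - 1/p) over distinct primes p | n
φ(62) = 62 · (1 - 1/2) · (1 - 1/31) = 30

φ(62) = 30


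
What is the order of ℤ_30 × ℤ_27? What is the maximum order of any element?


|ℤ_30 × ℤ_27| = 30 × 27 = 810
Max element order = lcm(30,27) = 270
Cyclic? No (gcd=3)

|ℤ_30×ℤ_27| = 810, max element order = 270


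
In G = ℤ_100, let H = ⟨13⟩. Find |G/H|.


|⟨13⟩| = n / gcd(13, 100) = 100 / 1 = 100
H is normal (ℤ_100 is abelian).
|G/H| = |G| / |H| = 100 / 100 = 1

|G/H| = 1


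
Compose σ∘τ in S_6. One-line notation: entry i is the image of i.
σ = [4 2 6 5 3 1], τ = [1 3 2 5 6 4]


σ∘τ: apply τ first, then σ
1 →τ 1 →σ 4
2 →τ 3 →σ 6
3 →τ 2 →σ 2
4 →τ 5 →σ 3
5 →τ 6 →σ 1
6 →τ 4 →σ 5

σ∘τ = [4 6 2 3 1 5]


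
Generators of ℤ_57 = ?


g generates ℤ_n iff gcd(g,n) = 1
Prime factors of 57: 3, 19
Generators are g ∈ {1,...,56} not divisible by any of these primes.
Generators: {1, 2, 4, 5, 7, 8, 10, 11, 13, 14, 16, 17, 20, 22, 23, 25, 26, 28, 29, 31, 32, 34, 35, 37, 40, 41, 43, 44, 46, 47, 49, 50, 52, 53, 55, 56}
Number of generators = φ(57) = 36

Generators of ℤ_57 = {1, 2, 4, 5, 7, 8, 10, 11, 13, 14, 16, 17, 20, 22, 23, 25, 26, 28, 29, 31, 32, 34, 35, 37, 40, 41, 43, 44, 46, 47, 49, 50, 52, 53, 55, 56}


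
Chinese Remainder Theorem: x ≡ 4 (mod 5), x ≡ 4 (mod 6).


m₁ = 5, m₂ = 6, gcd = 1, so CRT applies. M = m₁·m₂ = 30
Let M₁ = M/m₁ = 6, M₂ = M/m₂ = 5
Find y₁ ≡ M₁⁻¹ (mod m₁): 6⁻¹ ≡ 1 (mod 5)
Find y₂ ≡ M₂⁻¹ (mod m₂): 5⁻¹ ≡ 5 (mod 6)
x = a₁·M₁·y₁ + a₂·M₂·y₂ = 4·6·1 + 4·5·5 = 124
Reduce mod 30: x ≡ 4
Check: 4 mod 5 = 4 ✓, 4 mod 6 = 4 ✓

x ≡ 4 (mod 30)


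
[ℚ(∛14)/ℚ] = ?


∛14 has minimal polynomial x³ - 14 (irreducible over ℚ since 14 is not a perfect cube)

[ℚ(∛14)/ℚ] = 3


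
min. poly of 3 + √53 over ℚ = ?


Let α = 3 + √53. Then α - 3 = √53, so (α - 3)² = 53, giving α² - 6α - 44 = 0. Degree 2 and α ∉ ℚ, so this is the minimal polynomial.

Minimal polynomial: x² - 6x - 44


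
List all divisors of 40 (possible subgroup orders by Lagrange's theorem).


Lagrange's theorem: |H| divides |G|
|G| = 40
Divisors of 40: 1, 2, 4, 5, 8, 10, 20, 40

Possible subgroup orders: {1, 2, 4, 5, 8, 10, 20, 40}
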